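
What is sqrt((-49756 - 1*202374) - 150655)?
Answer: I*sqrt(402785) ≈ 634.65*I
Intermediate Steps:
sqrt((-49756 - 1*202374) - 150655) = sqrt((-49756 - 202374) - 150655) = sqrt(-252130 - 150655) = sqrt(-402785) = I*sqrt(402785)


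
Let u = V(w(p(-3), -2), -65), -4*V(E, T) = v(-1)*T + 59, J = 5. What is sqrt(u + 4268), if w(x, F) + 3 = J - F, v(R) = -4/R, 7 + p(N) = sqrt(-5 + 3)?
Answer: sqrt(17273)/2 ≈ 65.713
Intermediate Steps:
p(N) = -7 + I*sqrt(2) (p(N) = -7 + sqrt(-5 + 3) = -7 + sqrt(-2) = -7 + I*sqrt(2))
w(x, F) = 2 - F (w(x, F) = -3 + (5 - F) = 2 - F)
V(E, T) = -59/4 - T (V(E, T) = -((-4/(-1))*T + 59)/4 = -((-4*(-1))*T + 59)/4 = -(4*T + 59)/4 = -(59 + 4*T)/4 = -59/4 - T)
u = 201/4 (u = -59/4 - 1*(-65) = -59/4 + 65 = 201/4 ≈ 50.250)
sqrt(u + 4268) = sqrt(201/4 + 4268) = sqrt(17273/4) = sqrt(17273)/2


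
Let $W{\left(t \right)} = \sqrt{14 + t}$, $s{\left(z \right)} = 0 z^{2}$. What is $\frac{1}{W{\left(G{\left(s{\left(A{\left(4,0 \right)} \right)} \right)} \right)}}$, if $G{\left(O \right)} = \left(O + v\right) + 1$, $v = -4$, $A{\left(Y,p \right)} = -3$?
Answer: $\frac{\sqrt{11}}{11} \approx 0.30151$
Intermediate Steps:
$s{\left(z \right)} = 0$
$G{\left(O \right)} = -3 + O$ ($G{\left(O \right)} = \left(O - 4\right) + 1 = \left(-4 + O\right) + 1 = -3 + O$)
$\frac{1}{W{\left(G{\left(s{\left(A{\left(4,0 \right)} \right)} \right)} \right)}} = \frac{1}{\sqrt{14 + \left(-3 + 0\right)}} = \frac{1}{\sqrt{14 - 3}} = \frac{1}{\sqrt{11}} = \frac{\sqrt{11}}{11}$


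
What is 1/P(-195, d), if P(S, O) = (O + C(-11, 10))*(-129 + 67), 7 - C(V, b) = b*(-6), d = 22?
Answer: -1/5518 ≈ -0.00018123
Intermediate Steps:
C(V, b) = 7 + 6*b (C(V, b) = 7 - b*(-6) = 7 - (-6)*b = 7 + 6*b)
P(S, O) = -4154 - 62*O (P(S, O) = (O + (7 + 6*10))*(-129 + 67) = (O + (7 + 60))*(-62) = (O + 67)*(-62) = (67 + O)*(-62) = -4154 - 62*O)
1/P(-195, d) = 1/(-4154 - 62*22) = 1/(-4154 - 1364) = 1/(-5518) = -1/5518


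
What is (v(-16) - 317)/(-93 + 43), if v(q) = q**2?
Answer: 61/50 ≈ 1.2200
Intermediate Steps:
(v(-16) - 317)/(-93 + 43) = ((-16)**2 - 317)/(-93 + 43) = (256 - 317)/(-50) = -61*(-1/50) = 61/50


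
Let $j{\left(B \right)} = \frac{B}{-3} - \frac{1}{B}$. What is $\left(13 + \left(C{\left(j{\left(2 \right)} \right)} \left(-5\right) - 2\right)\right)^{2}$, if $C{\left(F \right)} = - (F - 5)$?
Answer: $\frac{14161}{36} \approx 393.36$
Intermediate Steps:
$j{\left(B \right)} = - \frac{1}{B} - \frac{B}{3}$ ($j{\left(B \right)} = B \left(- \frac{1}{3}\right) - \frac{1}{B} = - \frac{B}{3} - \frac{1}{B} = - \frac{1}{B} - \frac{B}{3}$)
$C{\left(F \right)} = 5 - F$ ($C{\left(F \right)} = - (-5 + F) = 5 - F$)
$\left(13 + \left(C{\left(j{\left(2 \right)} \right)} \left(-5\right) - 2\right)\right)^{2} = \left(13 + \left(\left(5 - \left(- \frac{1}{2} - \frac{2}{3}\right)\right) \left(-5\right) - 2\right)\right)^{2} = \left(13 + \left(\left(5 - - \frac{7}{6}\right) \left(-5\right) - 2\right)\right)^{2} = \left(13 + \left(\left(5 + \frac{7}{6}\right) \left(-5\right) - 2\right)\right)^{2} = \left(13 + \left(\frac{37}{6} \left(-5\right) - 2\right)\right)^{2} = \left(13 - \frac{197}{6}\right)^{2} = \left(- \frac{119}{6}\right)^{2} = \frac{14161}{36}$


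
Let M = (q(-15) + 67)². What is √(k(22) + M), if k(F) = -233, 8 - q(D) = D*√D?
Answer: √(2017 + 2250*I*√15) ≈ 74.032 + 58.854*I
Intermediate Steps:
q(D) = 8 - D^(3/2) (q(D) = 8 - D*√D = 8 - D^(3/2))
M = (75 + 15*I*√15)² (M = ((8 - (-15)^(3/2)) + 67)² = ((8 - (-15)*I*√15) + 67)² = ((8 + 15*I*√15) + 67)² = (75 + 15*I*√15)² ≈ 2250.0 + 8714.2*I)
√(k(22) + M) = √(-233 + (2250 + 2250*I*√15)) = √(2017 + 2250*I*√15)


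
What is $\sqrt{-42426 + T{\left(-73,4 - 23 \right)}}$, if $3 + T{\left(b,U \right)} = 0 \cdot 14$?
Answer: $i \sqrt{42429} \approx 205.98 i$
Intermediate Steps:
$T{\left(b,U \right)} = -3$ ($T{\left(b,U \right)} = -3 + 0 \cdot 14 = -3 + 0 = -3$)
$\sqrt{-42426 + T{\left(-73,4 - 23 \right)}} = \sqrt{-42426 - 3} = \sqrt{-42429} = i \sqrt{42429}$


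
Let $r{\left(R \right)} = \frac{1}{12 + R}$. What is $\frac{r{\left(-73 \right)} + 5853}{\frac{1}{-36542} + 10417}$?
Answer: $\frac{13046663344}{23220138793} \approx 0.56187$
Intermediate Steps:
$\frac{r{\left(-73 \right)} + 5853}{\frac{1}{-36542} + 10417} = \frac{\frac{1}{12 - 73} + 5853}{\frac{1}{-36542} + 10417} = \frac{\frac{1}{-61} + 5853}{- \frac{1}{36542} + 10417} = \frac{- \frac{1}{61} + 5853}{\frac{380658013}{36542}} = \frac{357032}{61} \cdot \frac{36542}{380658013} = \frac{13046663344}{23220138793}$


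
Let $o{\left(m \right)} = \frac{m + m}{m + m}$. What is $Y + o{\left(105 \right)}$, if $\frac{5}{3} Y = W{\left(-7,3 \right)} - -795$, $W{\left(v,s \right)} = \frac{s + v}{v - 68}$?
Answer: $\frac{59754}{125} \approx 478.03$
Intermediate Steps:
$W{\left(v,s \right)} = \frac{s + v}{-68 + v}$
$o{\left(m \right)} = 1$ ($o{\left(m \right)} = \frac{2 m}{2 m} = 2 m \frac{1}{2 m} = 1$)
$Y = \frac{59629}{125}$ ($Y = \frac{3 \left(\frac{3 - 7}{-68 - 7} - -795\right)}{5} = \frac{3 \left(\frac{1}{-75} \left(-4\right) + 795\right)}{5} = \frac{3 \left(\left(- \frac{1}{75}\right) \left(-4\right) + 795\right)}{5} = \frac{3 \left(\frac{4}{75} + 795\right)}{5} = \frac{3}{5} \cdot \frac{59629}{75} = \frac{59629}{125} \approx 477.03$)
$Y + o{\left(105 \right)} = \frac{59629}{125} + 1 = \frac{59754}{125}$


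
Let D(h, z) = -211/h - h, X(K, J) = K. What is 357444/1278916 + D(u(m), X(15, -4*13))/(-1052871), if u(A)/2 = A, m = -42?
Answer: 7900867385561/28277204924556 ≈ 0.27941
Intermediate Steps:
u(A) = 2*A
D(h, z) = -h - 211/h
357444/1278916 + D(u(m), X(15, -4*13))/(-1052871) = 357444/1278916 + (-2*(-42) - 211/(2*(-42)))/(-1052871) = 357444*(1/1278916) + (-1*(-84) - 211/(-84))*(-1/1052871) = 89361/319729 + (84 - 211*(-1/84))*(-1/1052871) = 89361/319729 + (84 + 211/84)*(-1/1052871) = 89361/319729 + (7267/84)*(-1/1052871) = 89361/319729 - 7267/88441164 = 7900867385561/28277204924556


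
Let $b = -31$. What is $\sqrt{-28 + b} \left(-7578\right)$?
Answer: $- 7578 i \sqrt{59} \approx - 58208.0 i$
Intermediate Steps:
$\sqrt{-28 + b} \left(-7578\right) = \sqrt{-28 - 31} \left(-7578\right) = \sqrt{-59} \left(-7578\right) = i \sqrt{59} \left(-7578\right) = - 7578 i \sqrt{59}$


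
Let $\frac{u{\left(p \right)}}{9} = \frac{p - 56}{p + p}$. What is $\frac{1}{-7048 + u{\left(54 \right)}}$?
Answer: $- \frac{6}{42289} \approx -0.00014188$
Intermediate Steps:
$u{\left(p \right)} = \frac{9 \left(-56 + p\right)}{2 p}$ ($u{\left(p \right)} = 9 \frac{p - 56}{p + p} = 9 \frac{-56 + p}{2 p} = \frac{9 \left(-56 + p\right)}{2 p}$)
$\frac{1}{-7048 + u{\left(54 \right)}} = \frac{1}{-7048 + \left(\frac{9}{2} - \frac{252}{54}\right)} = \frac{1}{-7048 + \left(\frac{9}{2} - \frac{14}{3}\right)} = \frac{1}{-7048 - \frac{1}{6}} = \frac{1}{- \frac{42289}{6}} = - \frac{6}{42289}$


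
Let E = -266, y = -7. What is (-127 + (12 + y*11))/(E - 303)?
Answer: 192/569 ≈ 0.33743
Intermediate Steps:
(-127 + (12 + y*11))/(E - 303) = (-127 + (12 - 7*11))/(-266 - 303) = (-127 + (12 - 77))/(-569) = (-127 - 65)*(-1/569) = -192*(-1/569) = 192/569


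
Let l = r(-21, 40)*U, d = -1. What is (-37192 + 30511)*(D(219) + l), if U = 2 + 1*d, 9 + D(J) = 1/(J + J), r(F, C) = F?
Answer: 29260553/146 ≈ 2.0041e+5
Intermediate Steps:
D(J) = -9 + 1/(2*J) (D(J) = -9 + 1/(J + J) = -9 + 1/(2*J))
U = 1 (U = 2 + 1*(-1) = 2 - 1 = 1)
l = -21 (l = -21*1 = -21)
(-37192 + 30511)*(D(219) + l) = (-37192 + 30511)*((-9 + (½)/219) - 21) = -6681*((-9 + (½)*(1/219)) - 21) = -6681*((-9 + 1/438) - 21) = -6681*(-3941/438 - 21) = -6681*(-13139/438) = 29260553/146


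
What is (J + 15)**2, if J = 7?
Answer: 484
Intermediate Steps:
(J + 15)**2 = (7 + 15)**2 = 22**2 = 484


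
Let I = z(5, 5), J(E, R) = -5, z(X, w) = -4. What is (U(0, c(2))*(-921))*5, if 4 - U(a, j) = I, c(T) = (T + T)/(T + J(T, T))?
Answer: -36840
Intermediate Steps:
I = -4
c(T) = 2*T/(-5 + T) (c(T) = (T + T)/(T - 5) = (2*T)/(-5 + T) = 2*T/(-5 + T))
U(a, j) = 8 (U(a, j) = 4 - 1*(-4) = 4 + 4 = 8)
(U(0, c(2))*(-921))*5 = (8*(-921))*5 = -7368*5 = -36840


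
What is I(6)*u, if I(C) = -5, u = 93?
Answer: -465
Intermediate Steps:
I(6)*u = -5*93 = -465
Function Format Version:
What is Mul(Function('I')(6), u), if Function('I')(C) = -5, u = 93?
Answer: -465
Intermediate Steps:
Mul(Function('I')(6), u) = Mul(-5, 93) = -465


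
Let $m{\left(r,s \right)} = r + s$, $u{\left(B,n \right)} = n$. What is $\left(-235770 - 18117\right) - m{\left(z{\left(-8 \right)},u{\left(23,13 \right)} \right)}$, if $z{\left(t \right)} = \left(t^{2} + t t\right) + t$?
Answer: $-254020$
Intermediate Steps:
$z{\left(t \right)} = t + 2 t^{2}$ ($z{\left(t \right)} = \left(t^{2} + t^{2}\right) + t = 2 t^{2} + t = t + 2 t^{2}$)
$\left(-235770 - 18117\right) - m{\left(z{\left(-8 \right)},u{\left(23,13 \right)} \right)} = \left(-235770 - 18117\right) - \left(- 8 \left(1 + 2 \left(-8\right)\right) + 13\right) = \left(-235770 - 18117\right) - \left(- 8 \left(1 - 16\right) + 13\right) = -253887 - \left(\left(-8\right) \left(-15\right) + 13\right) = -253887 - \left(120 + 13\right) = -253887 - 133 = -254020$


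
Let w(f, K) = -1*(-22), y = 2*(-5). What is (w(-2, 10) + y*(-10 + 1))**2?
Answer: 12544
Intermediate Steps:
y = -10
w(f, K) = 22
(w(-2, 10) + y*(-10 + 1))**2 = (22 - 10*(-10 + 1))**2 = (22 - 10*(-9))**2 = (22 + 90)**2 = 112**2 = 12544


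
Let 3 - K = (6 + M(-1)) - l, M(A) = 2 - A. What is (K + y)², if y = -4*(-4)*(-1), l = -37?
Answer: 3481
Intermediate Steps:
y = -16 (y = 16*(-1) = -16)
K = -43 (K = 3 - ((6 + (2 - 1*(-1))) - 1*(-37)) = 3 - ((6 + (2 + 1)) + 37) = 3 - ((6 + 3) + 37) = 3 - (9 + 37) = 3 - 1*46 = 3 - 46 = -43)
(K + y)² = (-43 - 16)² = (-59)² = 3481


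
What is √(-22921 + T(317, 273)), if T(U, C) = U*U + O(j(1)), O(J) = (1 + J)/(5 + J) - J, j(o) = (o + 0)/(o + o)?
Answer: √37542802/22 ≈ 278.51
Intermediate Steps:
j(o) = ½ (j(o) = o/((2*o)) = o*(1/(2*o)) = ½)
O(J) = -J + (1 + J)/(5 + J) (O(J) = (1 + J)/(5 + J) - J = -J + (1 + J)/(5 + J))
T(U, C) = -5/22 + U² (T(U, C) = U*U + (1 - (½)² - 4*½)/(5 + ½) = U² + (1 - 1*¼ - 2)/(11/2) = U² + 2*(1 - ¼ - 2)/11 = U² + (2/11)*(-5/4) = U² - 5/22 = -5/22 + U²)
√(-22921 + T(317, 273)) = √(-22921 + (-5/22 + 317²)) = √(-22921 + (-5/22 + 100489)) = √(-22921 + 2210753/22) = √(1706491/22) = √37542802/22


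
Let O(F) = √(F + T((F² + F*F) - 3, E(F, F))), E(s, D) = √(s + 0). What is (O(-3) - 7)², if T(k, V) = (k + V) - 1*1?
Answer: (7 - √(11 + I*√3))² ≈ 13.424 - 1.9124*I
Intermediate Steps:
E(s, D) = √s
T(k, V) = -1 + V + k (T(k, V) = (V + k) - 1 = -1 + V + k)
O(F) = √(-4 + F + √F + 2*F²) (O(F) = √(F + (-1 + √F + ((F² + F*F) - 3))) = √(F + (-1 + √F + ((F² + F²) - 3))) = √(F + (-1 + √F + (2*F² - 3))) = √(F + (-1 + √F + (-3 + 2*F²))) = √(F + (-4 + √F + 2*F²)) = √(-4 + F + √F + 2*F²))
(O(-3) - 7)² = (√(-4 - 3 + √(-3) + 2*(-3)²) - 7)² = (√(-4 - 3 + I*√3 + 2*9) - 7)² = (√(-4 - 3 + I*√3 + 18) - 7)² = (√(11 + I*√3) - 7)² = (-7 + √(11 + I*√3))²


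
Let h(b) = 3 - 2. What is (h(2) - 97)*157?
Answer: -15072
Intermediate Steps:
h(b) = 1
(h(2) - 97)*157 = (1 - 97)*157 = -96*157 = -15072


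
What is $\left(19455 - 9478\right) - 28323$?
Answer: $-18346$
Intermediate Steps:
$\left(19455 - 9478\right) - 28323 = 9977 - 28323 = -18346$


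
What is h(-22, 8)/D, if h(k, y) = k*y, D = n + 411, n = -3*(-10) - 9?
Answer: -11/27 ≈ -0.40741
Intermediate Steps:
n = 21 (n = 30 - 9 = 21)
D = 432 (D = 21 + 411 = 432)
h(-22, 8)/D = -22*8/432 = -176*1/432 = -11/27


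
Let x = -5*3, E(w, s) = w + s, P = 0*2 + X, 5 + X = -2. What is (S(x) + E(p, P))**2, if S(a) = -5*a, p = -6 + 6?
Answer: 4624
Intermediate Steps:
X = -7 (X = -5 - 2 = -7)
p = 0
P = -7 (P = 0*2 - 7 = 0 - 7 = -7)
E(w, s) = s + w
x = -15
(S(x) + E(p, P))**2 = (-5*(-15) + (-7 + 0))**2 = (75 - 7)**2 = 68**2 = 4624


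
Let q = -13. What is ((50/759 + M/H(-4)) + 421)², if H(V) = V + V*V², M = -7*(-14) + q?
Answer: 1624505742721/9217296 ≈ 1.7625e+5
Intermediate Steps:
M = 85 (M = -7*(-14) - 13 = 98 - 13 = 85)
H(V) = V + V³
((50/759 + M/H(-4)) + 421)² = ((50/759 + 85/(-4 + (-4)³)) + 421)² = ((50*(1/759) + 85/(-4 - 64)) + 421)² = ((50/759 + 85/(-68)) + 421)² = ((50/759 + 85*(-1/68)) + 421)² = ((50/759 - 5/4) + 421)² = (-3595/3036 + 421)² = (1274561/3036)² = 1624505742721/9217296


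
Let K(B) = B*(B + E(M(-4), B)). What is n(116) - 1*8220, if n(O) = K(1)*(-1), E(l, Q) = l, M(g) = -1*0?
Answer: -8221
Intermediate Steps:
M(g) = 0
K(B) = B**2 (K(B) = B*(B + 0) = B*B = B**2)
n(O) = -1 (n(O) = 1**2*(-1) = 1*(-1) = -1)
n(116) - 1*8220 = -1 - 1*8220 = -1 - 8220 = -8221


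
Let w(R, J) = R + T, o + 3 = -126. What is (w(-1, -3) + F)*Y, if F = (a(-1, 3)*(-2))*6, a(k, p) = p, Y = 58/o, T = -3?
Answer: 2320/129 ≈ 17.984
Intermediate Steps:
o = -129 (o = -3 - 126 = -129)
w(R, J) = -3 + R (w(R, J) = R - 3 = -3 + R)
Y = -58/129 (Y = 58/(-129) = 58*(-1/129) = -58/129 ≈ -0.44961)
F = -36 (F = (3*(-2))*6 = -6*6 = -36)
(w(-1, -3) + F)*Y = ((-3 - 1) - 36)*(-58/129) = (-4 - 36)*(-58/129) = -40*(-58/129) = 2320/129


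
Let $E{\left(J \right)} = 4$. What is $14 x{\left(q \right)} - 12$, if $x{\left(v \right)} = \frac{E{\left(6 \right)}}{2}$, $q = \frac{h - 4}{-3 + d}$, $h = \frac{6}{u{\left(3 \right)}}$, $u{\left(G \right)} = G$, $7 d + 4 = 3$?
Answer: $16$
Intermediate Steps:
$d = - \frac{1}{7}$ ($d = - \frac{4}{7} + \frac{1}{7} \cdot 3 = - \frac{4}{7} + \frac{3}{7} = - \frac{1}{7} \approx -0.14286$)
$h = 2$ ($h = \frac{6}{3} = 6 \cdot \frac{1}{3} = 2$)
$q = \frac{7}{11}$ ($q = \frac{2 - 4}{-3 - \frac{1}{7}} = - \frac{2}{- \frac{22}{7}} = \left(-2\right) \left(- \frac{7}{22}\right) = \frac{7}{11} \approx 0.63636$)
$x{\left(v \right)} = 2$ ($x{\left(v \right)} = \frac{4}{2} = 4 \cdot \frac{1}{2} = 2$)
$14 x{\left(q \right)} - 12 = 14 \cdot 2 - 12 = 28 - 12 = 16$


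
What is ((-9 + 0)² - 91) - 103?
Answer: -113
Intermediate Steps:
((-9 + 0)² - 91) - 103 = ((-9)² - 91) - 103 = (81 - 91) - 103 = -10 - 103 = -113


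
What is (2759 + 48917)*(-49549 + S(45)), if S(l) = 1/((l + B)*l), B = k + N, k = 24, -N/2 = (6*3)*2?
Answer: -345666758416/135 ≈ -2.5605e+9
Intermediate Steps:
N = -72 (N = -2*6*3*2 = -36*2 = -2*36 = -72)
B = -48 (B = 24 - 72 = -48)
S(l) = 1/(l*(-48 + l)) (S(l) = 1/((l - 48)*l) = 1/((-48 + l)*l) = 1/(l*(-48 + l)))
(2759 + 48917)*(-49549 + S(45)) = (2759 + 48917)*(-49549 + 1/(45*(-48 + 45))) = 51676*(-49549 + (1/45)/(-3)) = 51676*(-49549 + (1/45)*(-⅓)) = 51676*(-49549 - 1/135) = 51676*(-6689116/135) = -345666758416/135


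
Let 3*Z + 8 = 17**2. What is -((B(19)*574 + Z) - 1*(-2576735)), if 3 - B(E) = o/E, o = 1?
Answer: -146975666/57 ≈ -2.5785e+6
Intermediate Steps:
B(E) = 3 - 1/E
Z = 281/3 (Z = -8/3 + (1/3)*17**2 = -8/3 + (1/3)*289 = -8/3 + 289/3 = 281/3 ≈ 93.667)
-((B(19)*574 + Z) - 1*(-2576735)) = -(((3 - 1/19)*574 + 281/3) - 1*(-2576735)) = -(((3 - 1*1/19)*574 + 281/3) + 2576735) = -(((3 - 1/19)*574 + 281/3) + 2576735) = -(((56/19)*574 + 281/3) + 2576735) = -((32144/19 + 281/3) + 2576735) = -(101771/57 + 2576735) = -1*146975666/57 = -146975666/57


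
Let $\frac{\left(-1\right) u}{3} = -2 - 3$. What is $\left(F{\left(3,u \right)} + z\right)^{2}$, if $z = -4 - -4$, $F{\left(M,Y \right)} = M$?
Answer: $9$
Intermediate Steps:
$u = 15$ ($u = - 3 \left(-2 - 3\right) = \left(-3\right) \left(-5\right) = 15$)
$z = 0$ ($z = -4 + 4 = 0$)
$\left(F{\left(3,u \right)} + z\right)^{2} = \left(3 + 0\right)^{2} = 3^{2} = 9$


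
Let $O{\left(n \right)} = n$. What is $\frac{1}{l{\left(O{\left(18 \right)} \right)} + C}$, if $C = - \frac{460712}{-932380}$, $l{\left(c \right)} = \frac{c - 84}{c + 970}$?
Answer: $\frac{115148930}{49205797} \approx 2.3401$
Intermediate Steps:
$l{\left(c \right)} = \frac{-84 + c}{970 + c}$
$C = \frac{115178}{233095}$ ($C = \left(-460712\right) \left(- \frac{1}{932380}\right) = \frac{115178}{233095} \approx 0.49412$)
$\frac{1}{l{\left(O{\left(18 \right)} \right)} + C} = \frac{1}{\frac{-84 + 18}{970 + 18} + \frac{115178}{233095}} = \frac{1}{\frac{1}{988} \left(-66\right) + \frac{115178}{233095}} = \frac{1}{- \frac{33}{494} + \frac{115178}{233095}} = \frac{1}{\frac{49205797}{115148930}} = \frac{115148930}{49205797}$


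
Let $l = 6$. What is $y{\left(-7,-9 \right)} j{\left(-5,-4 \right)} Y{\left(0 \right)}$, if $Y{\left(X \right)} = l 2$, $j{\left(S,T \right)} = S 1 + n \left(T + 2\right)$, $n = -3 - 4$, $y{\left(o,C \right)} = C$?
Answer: $-972$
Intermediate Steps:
$n = -7$
$j{\left(S,T \right)} = -14 + S - 7 T$ ($j{\left(S,T \right)} = S 1 - 7 \left(T + 2\right) = S - 7 \left(2 + T\right) = S - \left(14 + 7 T\right) = -14 + S - 7 T$)
$Y{\left(X \right)} = 12$ ($Y{\left(X \right)} = 6 \cdot 2 = 12$)
$y{\left(-7,-9 \right)} j{\left(-5,-4 \right)} Y{\left(0 \right)} = - 9 \left(-14 - 5 - -28\right) 12 = - 9 \left(-14 - 5 + 28\right) 12 = \left(-9\right) 9 \cdot 12 = \left(-81\right) 12 = -972$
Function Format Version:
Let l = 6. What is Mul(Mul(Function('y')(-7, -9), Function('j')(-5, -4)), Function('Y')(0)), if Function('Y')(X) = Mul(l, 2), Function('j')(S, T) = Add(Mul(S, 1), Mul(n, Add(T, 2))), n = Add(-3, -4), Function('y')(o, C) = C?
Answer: -972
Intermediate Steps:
n = -7
Function('j')(S, T) = Add(-14, S, Mul(-7, T)) (Function('j')(S, T) = Add(Mul(S, 1), Mul(-7, Add(T, 2))) = Add(S, Mul(-7, Add(2, T))) = Add(S, Add(-14, Mul(-7, T))) = Add(-14, S, Mul(-7, T)))
Function('Y')(X) = 12 (Function('Y')(X) = Mul(6, 2) = 12)
Mul(Mul(Function('y')(-7, -9), Function('j')(-5, -4)), Function('Y')(0)) = Mul(Mul(-9, Add(-14, -5, Mul(-7, -4))), 12) = Mul(Mul(-9, Add(-14, -5, 28)), 12) = Mul(Mul(-9, 9), 12) = Mul(-81, 12) = -972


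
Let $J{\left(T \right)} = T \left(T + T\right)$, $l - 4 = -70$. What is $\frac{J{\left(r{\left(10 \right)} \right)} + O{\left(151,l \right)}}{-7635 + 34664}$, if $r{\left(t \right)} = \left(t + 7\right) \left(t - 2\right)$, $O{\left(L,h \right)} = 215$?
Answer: $\frac{37207}{27029} \approx 1.3766$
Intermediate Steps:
$l = -66$ ($l = 4 - 70 = -66$)
$r{\left(t \right)} = \left(-2 + t\right) \left(7 + t\right)$ ($r{\left(t \right)} = \left(7 + t\right) \left(-2 + t\right) = \left(-2 + t\right) \left(7 + t\right)$)
$J{\left(T \right)} = 2 T^{2}$ ($J{\left(T \right)} = T 2 T = 2 T^{2}$)
$\frac{J{\left(r{\left(10 \right)} \right)} + O{\left(151,l \right)}}{-7635 + 34664} = \frac{2 \left(-14 + 10^{2} + 5 \cdot 10\right)^{2} + 215}{-7635 + 34664} = \frac{2 \left(-14 + 100 + 50\right)^{2} + 215}{27029} = \left(2 \cdot 136^{2} + 215\right) \frac{1}{27029} = \left(2 \cdot 18496 + 215\right) \frac{1}{27029} = \left(36992 + 215\right) \frac{1}{27029} = 37207 \cdot \frac{1}{27029} = \frac{37207}{27029}$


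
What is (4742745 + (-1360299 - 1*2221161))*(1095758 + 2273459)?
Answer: 3912621163845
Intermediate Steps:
(4742745 + (-1360299 - 1*2221161))*(1095758 + 2273459) = (4742745 + (-1360299 - 2221161))*3369217 = (4742745 - 3581460)*3369217 = 1161285*3369217 = 3912621163845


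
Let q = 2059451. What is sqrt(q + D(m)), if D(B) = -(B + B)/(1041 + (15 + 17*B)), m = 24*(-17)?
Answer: 3*sqrt(280314145)/35 ≈ 1435.1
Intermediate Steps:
m = -408
D(B) = -2*B/(1056 + 17*B)
sqrt(q + D(m)) = sqrt(2059451 - 2*(-408)/(1056 + 17*(-408))) = sqrt(2059451 - 2*(-408)/(1056 - 6936)) = sqrt(2059451 - 2*(-408)/(-5880)) = sqrt(2059451 - 2*(-408)*(-1/5880)) = sqrt(2059451 - 34/245) = sqrt(504565461/245) = 3*sqrt(280314145)/35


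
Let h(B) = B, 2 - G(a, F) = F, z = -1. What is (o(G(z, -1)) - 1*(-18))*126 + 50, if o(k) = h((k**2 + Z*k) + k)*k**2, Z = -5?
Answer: -1084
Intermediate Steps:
G(a, F) = 2 - F
o(k) = k**2*(k**2 - 4*k) (o(k) = ((k**2 - 5*k) + k)*k**2 = (k**2 - 4*k)*k**2 = k**2*(k**2 - 4*k))
(o(G(z, -1)) - 1*(-18))*126 + 50 = ((2 - 1*(-1))**3*(-4 + (2 - 1*(-1))) - 1*(-18))*126 + 50 = ((2 + 1)**3*(-4 + (2 + 1)) + 18)*126 + 50 = (3**3*(-4 + 3) + 18)*126 + 50 = (27*(-1) + 18)*126 + 50 = (-27 + 18)*126 + 50 = -9*126 + 50 = -1134 + 50 = -1084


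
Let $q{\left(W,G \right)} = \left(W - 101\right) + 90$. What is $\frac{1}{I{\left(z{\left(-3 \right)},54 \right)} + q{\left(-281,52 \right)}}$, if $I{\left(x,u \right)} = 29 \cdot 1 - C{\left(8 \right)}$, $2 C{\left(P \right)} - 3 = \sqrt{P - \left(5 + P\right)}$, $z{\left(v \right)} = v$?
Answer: $- \frac{529}{139923} + \frac{i \sqrt{5}}{139923} \approx -0.0037807 + 1.5981 \cdot 10^{-5} i$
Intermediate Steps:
$q{\left(W,G \right)} = -11 + W$ ($q{\left(W,G \right)} = \left(-101 + W\right) + 90 = -11 + W$)
$C{\left(P \right)} = \frac{3}{2} + \frac{i \sqrt{5}}{2}$ ($C{\left(P \right)} = \frac{3}{2} + \frac{\sqrt{P - \left(5 + P\right)}}{2} = \frac{3}{2} + \frac{\sqrt{-5}}{2} = \frac{3}{2} + \frac{i \sqrt{5}}{2}$)
$I{\left(x,u \right)} = \frac{55}{2} - \frac{i \sqrt{5}}{2}$ ($I{\left(x,u \right)} = 29 \cdot 1 - \left(\frac{3}{2} + \frac{i \sqrt{5}}{2}\right) = 29 - \left(\frac{3}{2} + \frac{i \sqrt{5}}{2}\right) = \frac{55}{2} - \frac{i \sqrt{5}}{2}$)
$\frac{1}{I{\left(z{\left(-3 \right)},54 \right)} + q{\left(-281,52 \right)}} = \frac{1}{\left(\frac{55}{2} - \frac{i \sqrt{5}}{2}\right) - 292} = \frac{1}{- \frac{529}{2} - \frac{i \sqrt{5}}{2}}$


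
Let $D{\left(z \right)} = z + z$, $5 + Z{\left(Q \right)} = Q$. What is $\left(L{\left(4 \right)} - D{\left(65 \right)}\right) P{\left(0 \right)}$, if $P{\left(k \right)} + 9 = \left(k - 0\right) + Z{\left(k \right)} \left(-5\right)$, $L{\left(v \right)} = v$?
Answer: $-2016$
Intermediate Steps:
$Z{\left(Q \right)} = -5 + Q$
$D{\left(z \right)} = 2 z$
$P{\left(k \right)} = 16 - 4 k$ ($P{\left(k \right)} = -9 + \left(\left(k - 0\right) + \left(-5 + k\right) \left(-5\right)\right) = -9 + \left(\left(k + 0\right) - \left(-25 + 5 k\right)\right) = -9 - \left(-25 + 4 k\right) = 16 - 4 k$)
$\left(L{\left(4 \right)} - D{\left(65 \right)}\right) P{\left(0 \right)} = \left(4 - 2 \cdot 65\right) \left(16 - 0\right) = \left(4 - 130\right) \left(16 + 0\right) = \left(4 - 130\right) 16 = \left(-126\right) 16 = -2016$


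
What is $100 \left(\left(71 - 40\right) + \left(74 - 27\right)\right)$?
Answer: $7800$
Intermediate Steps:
$100 \left(\left(71 - 40\right) + \left(74 - 27\right)\right) = 100 \left(31 + 47\right) = 100 \cdot 78 = 7800$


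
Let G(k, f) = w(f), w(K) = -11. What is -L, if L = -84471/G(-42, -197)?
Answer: -84471/11 ≈ -7679.2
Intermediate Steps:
G(k, f) = -11
L = 84471/11 (L = -84471/(-11) = -84471*(-1/11) = 84471/11 ≈ 7679.2)
-L = -1*84471/11 = -84471/11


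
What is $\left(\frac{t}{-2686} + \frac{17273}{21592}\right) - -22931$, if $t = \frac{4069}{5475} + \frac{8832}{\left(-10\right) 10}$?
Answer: $\frac{3640757644766593}{158764356600} \approx 22932.0$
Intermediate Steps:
$t = - \frac{479483}{5475}$ ($t = 4069 \cdot \frac{1}{5475} + \frac{8832}{-100} = \frac{4069}{5475} + 8832 \left(- \frac{1}{100}\right) = \frac{4069}{5475} - \frac{2208}{25} = - \frac{479483}{5475} \approx -87.577$)
$\left(\frac{t}{-2686} + \frac{17273}{21592}\right) - -22931 = \left(- \frac{479483}{5475 \left(-2686\right)} + \frac{17273}{21592}\right) - -22931 = \left(\left(- \frac{479483}{5475}\right) \left(- \frac{1}{2686}\right) + 17273 \cdot \frac{1}{21592}\right) + 22931 = \left(\frac{479483}{14705850} + \frac{17273}{21592}\right) + 22931 = \frac{132183571993}{158764356600} + 22931 = \frac{3640757644766593}{158764356600}$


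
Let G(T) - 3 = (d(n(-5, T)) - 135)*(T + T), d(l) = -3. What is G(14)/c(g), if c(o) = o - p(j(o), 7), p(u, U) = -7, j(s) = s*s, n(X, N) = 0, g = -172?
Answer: 117/5 ≈ 23.400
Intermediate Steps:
j(s) = s²
G(T) = 3 - 276*T (G(T) = 3 + (-3 - 135)*(T + T) = 3 - 276*T)
c(o) = 7 + o (c(o) = o - 1*(-7) = o + 7 = 7 + o)
G(14)/c(g) = (3 - 276*14)/(7 - 172) = (3 - 3864)/(-165) = -3861*(-1/165) = 117/5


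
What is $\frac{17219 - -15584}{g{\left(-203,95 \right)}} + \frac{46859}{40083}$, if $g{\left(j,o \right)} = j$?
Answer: $- \frac{1305330272}{8136849} \approx -160.42$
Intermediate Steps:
$\frac{17219 - -15584}{g{\left(-203,95 \right)}} + \frac{46859}{40083} = \frac{17219 - -15584}{-203} + \frac{46859}{40083} = \left(17219 + 15584\right) \left(- \frac{1}{203}\right) + 46859 \cdot \frac{1}{40083} = 32803 \left(- \frac{1}{203}\right) + \frac{46859}{40083} = - \frac{32803}{203} + \frac{46859}{40083} = - \frac{1305330272}{8136849}$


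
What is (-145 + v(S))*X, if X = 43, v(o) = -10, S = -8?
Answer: -6665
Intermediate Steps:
(-145 + v(S))*X = (-145 - 10)*43 = -155*43 = -6665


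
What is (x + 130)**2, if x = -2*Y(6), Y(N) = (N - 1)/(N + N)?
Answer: 600625/36 ≈ 16684.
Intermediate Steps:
Y(N) = (-1 + N)/(2*N) (Y(N) = (-1 + N)/((2*N)) = (-1 + N)*(1/(2*N)) = (-1 + N)/(2*N))
x = -5/6 (x = -(-1 + 6)/6 = -5/6 ≈ -0.83333)
(x + 130)**2 = (-5/6 + 130)**2 = (775/6)**2 = 600625/36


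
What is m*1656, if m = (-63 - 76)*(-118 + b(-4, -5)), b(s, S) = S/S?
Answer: 26931528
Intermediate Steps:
b(s, S) = 1
m = 16263 (m = (-63 - 76)*(-118 + 1) = -139*(-117) = 16263)
m*1656 = 16263*1656 = 26931528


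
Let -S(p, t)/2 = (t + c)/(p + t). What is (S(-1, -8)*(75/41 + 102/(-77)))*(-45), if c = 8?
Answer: 0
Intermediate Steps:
S(p, t) = -2*(8 + t)/(p + t) (S(p, t) = -2*(t + 8)/(p + t) = -2*(8 + t)/(p + t))
(S(-1, -8)*(75/41 + 102/(-77)))*(-45) = ((2*(-8 - 1*(-8))/(-1 - 8))*(75/41 + 102/(-77)))*(-45) = ((2*(-8 + 8)/(-9))*(75*(1/41) + 102*(-1/77)))*(-45) = ((2*(-⅑)*0)*(75/41 - 102/77))*(-45) = (0*(1593/3157))*(-45) = 0*(-45) = 0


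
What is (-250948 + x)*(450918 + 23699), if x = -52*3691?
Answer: -210198376960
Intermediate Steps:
x = -191932
(-250948 + x)*(450918 + 23699) = (-250948 - 191932)*(450918 + 23699) = -442880*474617 = -210198376960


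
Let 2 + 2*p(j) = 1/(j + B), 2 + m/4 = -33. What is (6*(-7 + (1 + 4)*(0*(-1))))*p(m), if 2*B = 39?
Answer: 10164/241 ≈ 42.174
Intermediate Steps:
B = 39/2 (B = (1/2)*39 = 39/2 ≈ 19.500)
m = -140 (m = -8 + 4*(-33) = -8 - 132 = -140)
p(j) = -1 + 1/(2*(39/2 + j)) (p(j) = -1 + 1/(2*(j + 39/2)) = -1 + 1/(2*(39/2 + j)))
(6*(-7 + (1 + 4)*(0*(-1))))*p(m) = (6*(-7 + (1 + 4)*(0*(-1))))*(2*(-19 - 1*(-140))/(39 + 2*(-140))) = (6*(-7 + 5*0))*(2*(-19 + 140)/(39 - 280)) = (6*(-7 + 0))*(2*121/(-241)) = (6*(-7))*(2*(-1/241)*121) = -42*(-242/241) = 10164/241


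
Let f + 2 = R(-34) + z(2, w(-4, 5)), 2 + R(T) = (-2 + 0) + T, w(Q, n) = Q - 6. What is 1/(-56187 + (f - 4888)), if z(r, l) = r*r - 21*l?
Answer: -1/60901 ≈ -1.6420e-5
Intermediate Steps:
w(Q, n) = -6 + Q
z(r, l) = r² - 21*l
R(T) = -4 + T (R(T) = -2 + ((-2 + 0) + T) = -2 + (-2 + T) = -4 + T)
f = 174 (f = -2 + ((-4 - 34) + (2² - 21*(-6 - 4))) = -2 + (-38 + (4 - 21*(-10))) = -2 + (-38 + (4 + 210)) = -2 + (-38 + 214) = -2 + 176 = 174)
1/(-56187 + (f - 4888)) = 1/(-56187 + (174 - 4888)) = 1/(-56187 - 4714) = 1/(-60901) = -1/60901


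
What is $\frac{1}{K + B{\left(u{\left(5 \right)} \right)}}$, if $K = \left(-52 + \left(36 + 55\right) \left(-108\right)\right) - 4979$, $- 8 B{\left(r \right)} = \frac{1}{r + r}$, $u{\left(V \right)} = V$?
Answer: $- \frac{80}{1188721} \approx -6.7299 \cdot 10^{-5}$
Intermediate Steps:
$B{\left(r \right)} = - \frac{1}{16 r}$ ($B{\left(r \right)} = - \frac{1}{8 \left(r + r\right)} = - \frac{1}{8 \cdot 2 r} = - \frac{\frac{1}{2} \frac{1}{r}}{8} = - \frac{1}{16 r}$)
$K = -14859$ ($K = \left(-52 + 91 \left(-108\right)\right) - 4979 = \left(-52 - 9828\right) - 4979 = -9880 - 4979 = -14859$)
$\frac{1}{K + B{\left(u{\left(5 \right)} \right)}} = \frac{1}{-14859 - \frac{1}{16 \cdot 5}} = \frac{1}{-14859 - \frac{1}{80}} = \frac{1}{- \frac{1188721}{80}} = - \frac{80}{1188721}$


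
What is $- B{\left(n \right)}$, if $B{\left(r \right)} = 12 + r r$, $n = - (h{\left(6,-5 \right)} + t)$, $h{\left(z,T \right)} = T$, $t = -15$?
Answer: $-412$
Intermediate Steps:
$n = 20$ ($n = - (-5 - 15) = \left(-1\right) \left(-20\right) = 20$)
$B{\left(r \right)} = 12 + r^{2}$
$- B{\left(n \right)} = - (12 + 20^{2}) = - (12 + 400) = \left(-1\right) 412 = -412$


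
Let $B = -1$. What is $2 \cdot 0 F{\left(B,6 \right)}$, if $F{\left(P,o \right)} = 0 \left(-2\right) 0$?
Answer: $0$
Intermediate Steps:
$F{\left(P,o \right)} = 0$ ($F{\left(P,o \right)} = 0 \cdot 0 = 0$)
$2 \cdot 0 F{\left(B,6 \right)} = 2 \cdot 0 \cdot 0 = 0 \cdot 0 = 0$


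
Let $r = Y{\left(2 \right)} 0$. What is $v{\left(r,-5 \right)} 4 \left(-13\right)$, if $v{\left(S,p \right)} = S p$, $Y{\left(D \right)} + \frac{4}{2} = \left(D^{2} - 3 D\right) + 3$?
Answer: $0$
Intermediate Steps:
$Y{\left(D \right)} = 1 + D^{2} - 3 D$ ($Y{\left(D \right)} = -2 + \left(\left(D^{2} - 3 D\right) + 3\right) = -2 + \left(3 + D^{2} - 3 D\right) = 1 + D^{2} - 3 D$)
$r = 0$ ($r = \left(1 + 2^{2} - 6\right) 0 = \left(1 + 4 - 6\right) 0 = \left(-1\right) 0 = 0$)
$v{\left(r,-5 \right)} 4 \left(-13\right) = 0 \left(-5\right) 4 \left(-13\right) = 0 \cdot 4 \left(-13\right) = 0 \left(-13\right) = 0$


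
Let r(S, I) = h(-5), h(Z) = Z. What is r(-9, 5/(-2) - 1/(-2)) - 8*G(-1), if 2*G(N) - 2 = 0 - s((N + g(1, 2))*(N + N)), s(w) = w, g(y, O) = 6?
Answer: -53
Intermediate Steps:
r(S, I) = -5
G(N) = 1 - N*(6 + N) (G(N) = 1 + (0 - (N + 6)*(N + N))/2 = 1 + (0 - (6 + N)*2*N)/2 = 1 + (0 - 2*N*(6 + N))/2 = 1 + (-2*N*(6 + N))/2 = 1 - N*(6 + N))
r(-9, 5/(-2) - 1/(-2)) - 8*G(-1) = -5 - 8*(1 - 1*(-1)*(6 - 1)) = -5 - 8*(1 - 1*(-1)*5) = -5 - 8*(1 + 5) = -5 - 8*6 = -5 - 48 = -53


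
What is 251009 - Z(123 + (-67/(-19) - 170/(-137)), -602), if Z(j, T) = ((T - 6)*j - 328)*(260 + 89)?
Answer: 3764302001/137 ≈ 2.7477e+7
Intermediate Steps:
Z(j, T) = -114472 + 349*j*(-6 + T) (Z(j, T) = ((-6 + T)*j - 328)*349 = (j*(-6 + T) - 328)*349 = (-328 + j*(-6 + T))*349 = -114472 + 349*j*(-6 + T))
251009 - Z(123 + (-67/(-19) - 170/(-137)), -602) = 251009 - (-114472 - 2094*(123 + (-67/(-19) - 170/(-137))) + 349*(-602)*(123 + (-67/(-19) - 170/(-137)))) = 251009 - (-114472 - 2094*(123 + (-67*(-1/19) - 170*(-1/137))) + 349*(-602)*(123 + (-67*(-1/19) - 170*(-1/137)))) = 251009 - (-114472 - 2094*(123 + (67/19 + 170/137)) + 349*(-602)*(123 + (67/19 + 170/137))) = 251009 - (-114472 - 2094*(123 + 12409/2603) + 349*(-602)*(123 + 12409/2603)) = 251009 - (-114472 - 2094*332578/2603 + 349*(-602)*(332578/2603)) = 251009 - (-114472 - 696418332/2603 - 69873972644/2603) = 251009 - 1*(-3729913768/137) = 251009 + 3729913768/137 = 3764302001/137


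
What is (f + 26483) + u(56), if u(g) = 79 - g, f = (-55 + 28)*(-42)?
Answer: 27640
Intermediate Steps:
f = 1134 (f = -27*(-42) = 1134)
(f + 26483) + u(56) = (1134 + 26483) + (79 - 1*56) = 27617 + (79 - 56) = 27617 + 23 = 27640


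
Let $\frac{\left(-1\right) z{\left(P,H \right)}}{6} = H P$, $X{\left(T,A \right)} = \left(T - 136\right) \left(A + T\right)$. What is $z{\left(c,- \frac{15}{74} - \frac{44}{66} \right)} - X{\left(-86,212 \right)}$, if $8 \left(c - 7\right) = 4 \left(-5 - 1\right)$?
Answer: $\frac{1035736}{37} \approx 27993.0$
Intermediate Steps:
$X{\left(T,A \right)} = \left(-136 + T\right) \left(A + T\right)$
$c = 4$ ($c = 7 + \frac{4 \left(-5 - 1\right)}{8} = 7 + \frac{4 \left(-6\right)}{8} = 7 + \frac{1}{8} \left(-24\right) = 7 - 3 = 4$)
$z{\left(P,H \right)} = - 6 H P$
$z{\left(c,- \frac{15}{74} - \frac{44}{66} \right)} - X{\left(-86,212 \right)} = \left(-6\right) \left(- \frac{15}{74} - \frac{44}{66}\right) 4 - \left(\left(-86\right)^{2} - 28832 - -11696 + 212 \left(-86\right)\right) = \left(-6\right) \left(\left(-15\right) \frac{1}{74} - \frac{2}{3}\right) 4 - \left(7396 - 28832 + 11696 - 18232\right) = \left(-6\right) \left(- \frac{15}{74} - \frac{2}{3}\right) 4 - -27972 = \left(-6\right) \left(- \frac{193}{222}\right) 4 + 27972 = \frac{772}{37} + 27972 = \frac{1035736}{37}$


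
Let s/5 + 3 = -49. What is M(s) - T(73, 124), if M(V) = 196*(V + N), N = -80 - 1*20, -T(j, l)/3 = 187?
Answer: -69999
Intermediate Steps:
T(j, l) = -561 (T(j, l) = -3*187 = -561)
s = -260 (s = -15 + 5*(-49) = -15 - 245 = -260)
N = -100 (N = -80 - 20 = -100)
M(V) = -19600 + 196*V (M(V) = 196*(V - 100) = 196*(-100 + V) = -19600 + 196*V)
M(s) - T(73, 124) = (-19600 + 196*(-260)) - 1*(-561) = (-19600 - 50960) + 561 = -70560 + 561 = -69999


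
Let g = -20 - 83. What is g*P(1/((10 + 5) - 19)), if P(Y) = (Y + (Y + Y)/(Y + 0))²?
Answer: -5047/16 ≈ -315.44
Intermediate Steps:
P(Y) = (2 + Y)² (P(Y) = (Y + (2*Y)/Y)² = (Y + 2)² = (2 + Y)²)
g = -103
g*P(1/((10 + 5) - 19)) = -103*(2 + 1/((10 + 5) - 19))² = -103*(2 + 1/(15 - 19))² = -103*(2 + 1/(-4))² = -103*(2 - ¼)² = -103*(7/4)² = -103*49/16 = -5047/16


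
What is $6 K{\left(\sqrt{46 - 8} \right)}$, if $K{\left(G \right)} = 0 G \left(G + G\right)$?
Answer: $0$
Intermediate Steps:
$K{\left(G \right)} = 0$ ($K{\left(G \right)} = 0 \cdot 2 G = 0$)
$6 K{\left(\sqrt{46 - 8} \right)} = 6 \cdot 0 = 0$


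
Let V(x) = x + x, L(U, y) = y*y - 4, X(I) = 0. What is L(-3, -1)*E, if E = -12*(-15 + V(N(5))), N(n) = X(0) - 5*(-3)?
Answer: 540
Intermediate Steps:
L(U, y) = -4 + y**2 (L(U, y) = y**2 - 4 = -4 + y**2)
N(n) = 15 (N(n) = 0 - 5*(-3) = 0 + 15 = 15)
V(x) = 2*x
E = -180 (E = -12*(-15 + 2*15) = -12*(-15 + 30) = -12*15 = -180)
L(-3, -1)*E = (-4 + (-1)**2)*(-180) = (-4 + 1)*(-180) = -3*(-180) = 540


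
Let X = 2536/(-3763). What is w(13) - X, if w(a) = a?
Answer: 51455/3763 ≈ 13.674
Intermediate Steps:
X = -2536/3763 (X = 2536*(-1/3763) = -2536/3763 ≈ -0.67393)
w(13) - X = 13 - 1*(-2536/3763) = 13 + 2536/3763 = 51455/3763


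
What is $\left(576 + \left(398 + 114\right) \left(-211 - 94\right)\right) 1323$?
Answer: $-205837632$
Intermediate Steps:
$\left(576 + \left(398 + 114\right) \left(-211 - 94\right)\right) 1323 = \left(576 + 512 \left(-305\right)\right) 1323 = \left(576 - 156160\right) 1323 = \left(-155584\right) 1323 = -205837632$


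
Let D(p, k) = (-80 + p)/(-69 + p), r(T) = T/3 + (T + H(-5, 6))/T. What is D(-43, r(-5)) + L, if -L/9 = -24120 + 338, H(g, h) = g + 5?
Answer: 23972379/112 ≈ 2.1404e+5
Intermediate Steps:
H(g, h) = 5 + g
r(T) = 1 + T/3 (r(T) = T/3 + (T + (5 - 5))/T = T*(⅓) + (T + 0)/T = T/3 + T/T = T/3 + 1 = 1 + T/3)
D(p, k) = (-80 + p)/(-69 + p)
L = 214038 (L = -9*(-24120 + 338) = -9*(-23782) = 214038)
D(-43, r(-5)) + L = (-80 - 43)/(-69 - 43) + 214038 = -123/(-112) + 214038 = -1/112*(-123) + 214038 = 123/112 + 214038 = 23972379/112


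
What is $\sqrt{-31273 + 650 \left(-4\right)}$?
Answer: $i \sqrt{33873} \approx 184.05 i$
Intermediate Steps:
$\sqrt{-31273 + 650 \left(-4\right)} = \sqrt{-31273 - 2600} = \sqrt{-33873} = i \sqrt{33873}$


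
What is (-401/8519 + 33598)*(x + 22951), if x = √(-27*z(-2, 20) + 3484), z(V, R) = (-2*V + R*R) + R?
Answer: 6569057275911/8519 + 572441922*I*√1991/8519 ≈ 7.7111e+8 + 2.9983e+6*I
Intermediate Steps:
z(V, R) = R + R² - 2*V (z(V, R) = (-2*V + R²) + R = (R² - 2*V) + R = R + R² - 2*V)
x = 2*I*√1991 (x = √(-27*(20 + 20² - 2*(-2)) + 3484) = √(-27*(20 + 400 + 4) + 3484) = √(-27*424 + 3484) = √(-11448 + 3484) = √(-7964) = 2*I*√1991 ≈ 89.241*I)
(-401/8519 + 33598)*(x + 22951) = (-401/8519 + 33598)*(2*I*√1991 + 22951) = (-401*1/8519 + 33598)*(22951 + 2*I*√1991) = (-401/8519 + 33598)*(22951 + 2*I*√1991) = 286220961*(22951 + 2*I*√1991)/8519 = 6569057275911/8519 + 572441922*I*√1991/8519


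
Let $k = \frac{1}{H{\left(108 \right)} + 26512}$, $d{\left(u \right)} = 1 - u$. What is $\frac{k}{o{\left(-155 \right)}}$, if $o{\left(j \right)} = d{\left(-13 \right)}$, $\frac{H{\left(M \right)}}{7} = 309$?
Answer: $\frac{1}{401450} \approx 2.491 \cdot 10^{-6}$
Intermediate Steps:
$H{\left(M \right)} = 2163$ ($H{\left(M \right)} = 7 \cdot 309 = 2163$)
$o{\left(j \right)} = 14$ ($o{\left(j \right)} = 1 - -13 = 1 + 13 = 14$)
$k = \frac{1}{28675}$ ($k = \frac{1}{2163 + 26512} = \frac{1}{28675} \approx 3.4874 \cdot 10^{-5}$)
$\frac{k}{o{\left(-155 \right)}} = \frac{1}{28675 \cdot 14} = \frac{1}{28675} \cdot \frac{1}{14} = \frac{1}{401450}$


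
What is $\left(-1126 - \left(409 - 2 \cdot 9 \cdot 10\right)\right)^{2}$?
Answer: $1836025$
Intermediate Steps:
$\left(-1126 - \left(409 - 2 \cdot 9 \cdot 10\right)\right)^{2} = \left(-1126 + \left(18 \cdot 10 - 409\right)\right)^{2} = \left(-1126 + \left(180 - 409\right)\right)^{2} = \left(-1126 - 229\right)^{2} = \left(-1355\right)^{2} = 1836025$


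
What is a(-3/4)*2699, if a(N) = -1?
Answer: -2699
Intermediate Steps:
a(-3/4)*2699 = -1*2699 = -2699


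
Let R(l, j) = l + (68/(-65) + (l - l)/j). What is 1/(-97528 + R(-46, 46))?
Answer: -65/6342378 ≈ -1.0249e-5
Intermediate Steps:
R(l, j) = -68/65 + l (R(l, j) = l + (68*(-1/65) + 0/j) = l + (-68/65 + 0) = l - 68/65 = -68/65 + l)
1/(-97528 + R(-46, 46)) = 1/(-97528 + (-68/65 - 46)) = 1/(-97528 - 3058/65) = 1/(-6342378/65) = -65/6342378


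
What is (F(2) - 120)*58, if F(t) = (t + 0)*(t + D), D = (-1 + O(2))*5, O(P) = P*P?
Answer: -4988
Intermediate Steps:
O(P) = P²
D = 15 (D = (-1 + 2²)*5 = (-1 + 4)*5 = 3*5 = 15)
F(t) = t*(15 + t) (F(t) = (t + 0)*(t + 15) = t*(15 + t))
(F(2) - 120)*58 = (2*(15 + 2) - 120)*58 = (2*17 - 120)*58 = (34 - 120)*58 = -86*58 = -4988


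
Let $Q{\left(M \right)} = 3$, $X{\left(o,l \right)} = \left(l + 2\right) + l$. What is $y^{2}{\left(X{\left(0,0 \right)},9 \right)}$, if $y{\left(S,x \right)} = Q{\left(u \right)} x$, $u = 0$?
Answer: $729$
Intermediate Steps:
$X{\left(o,l \right)} = 2 + 2 l$ ($X{\left(o,l \right)} = \left(2 + l\right) + l = 2 + 2 l$)
$y{\left(S,x \right)} = 3 x$
$y^{2}{\left(X{\left(0,0 \right)},9 \right)} = \left(3 \cdot 9\right)^{2} = 27^{2} = 729$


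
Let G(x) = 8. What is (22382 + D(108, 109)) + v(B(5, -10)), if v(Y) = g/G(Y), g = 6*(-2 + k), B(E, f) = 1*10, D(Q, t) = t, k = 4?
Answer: 44985/2 ≈ 22493.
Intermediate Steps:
B(E, f) = 10
g = 12 (g = 6*(-2 + 4) = 6*2 = 12)
v(Y) = 3/2 (v(Y) = 12/8 = 12*(⅛) = 3/2)
(22382 + D(108, 109)) + v(B(5, -10)) = (22382 + 109) + 3/2 = 22491 + 3/2 = 44985/2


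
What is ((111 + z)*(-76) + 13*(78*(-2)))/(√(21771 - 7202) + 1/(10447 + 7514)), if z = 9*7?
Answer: 68485293/1174980820862 - 1230064347573*√14569/1174980820862 ≈ -126.36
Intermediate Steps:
z = 63
((111 + z)*(-76) + 13*(78*(-2)))/(√(21771 - 7202) + 1/(10447 + 7514)) = ((111 + 63)*(-76) + 13*(78*(-2)))/(√(21771 - 7202) + 1/(10447 + 7514)) = (174*(-76) + 13*(-156))/(√14569 + 1/17961) = (-13224 - 2028)/(√14569 + 1/17961) = -15252/(1/17961 + √14569)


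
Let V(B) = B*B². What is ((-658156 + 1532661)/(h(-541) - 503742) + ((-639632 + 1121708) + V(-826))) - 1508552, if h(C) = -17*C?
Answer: -55842681555769/98909 ≈ -5.6459e+8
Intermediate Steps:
V(B) = B³
((-658156 + 1532661)/(h(-541) - 503742) + ((-639632 + 1121708) + V(-826))) - 1508552 = ((-658156 + 1532661)/(-17*(-541) - 503742) + ((-639632 + 1121708) + (-826)³)) - 1508552 = (874505/(9197 - 503742) + (482076 - 563559976)) - 1508552 = (874505/(-494545) - 563077900) - 1508552 = (874505*(-1/494545) - 563077900) - 1508552 = (-174901/98909 - 563077900) - 1508552 = -55693472186001/98909 - 1508552 = -55842681555769/98909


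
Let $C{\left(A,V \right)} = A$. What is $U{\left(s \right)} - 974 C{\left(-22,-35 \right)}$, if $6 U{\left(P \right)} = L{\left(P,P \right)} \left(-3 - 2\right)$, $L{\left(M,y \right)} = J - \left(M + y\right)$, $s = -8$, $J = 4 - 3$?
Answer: $\frac{128483}{6} \approx 21414.0$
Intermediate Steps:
$J = 1$ ($J = 4 - 3 = 1$)
$L{\left(M,y \right)} = 1 - M - y$ ($L{\left(M,y \right)} = 1 - \left(M + y\right) = 1 - M - y$)
$U{\left(P \right)} = - \frac{5}{6} + \frac{5 P}{3}$ ($U{\left(P \right)} = \frac{\left(1 - P - P\right) \left(-3 - 2\right)}{6} = \frac{\left(1 - 2 P\right) \left(-5\right)}{6} = \frac{-5 + 10 P}{6} = - \frac{5}{6} + \frac{5 P}{3}$)
$U{\left(s \right)} - 974 C{\left(-22,-35 \right)} = \left(- \frac{5}{6} + \frac{5}{3} \left(-8\right)\right) - -21428 = \left(- \frac{5}{6} - \frac{40}{3}\right) + 21428 = - \frac{85}{6} + 21428 = \frac{128483}{6}$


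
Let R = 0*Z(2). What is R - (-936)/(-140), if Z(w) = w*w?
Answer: -234/35 ≈ -6.6857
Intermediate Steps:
Z(w) = w**2
R = 0 (R = 0*2**2 = 0*4 = 0)
R - (-936)/(-140) = 0 - (-936)/(-140) = 0 - (-936)*(-1)/140 = 0 - 12*39/70 = 0 - 234/35 = -234/35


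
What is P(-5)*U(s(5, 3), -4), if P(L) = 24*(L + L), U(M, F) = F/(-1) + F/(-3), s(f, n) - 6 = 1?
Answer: -1280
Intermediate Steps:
s(f, n) = 7 (s(f, n) = 6 + 1 = 7)
U(M, F) = -4*F/3 (U(M, F) = F*(-1) + F*(-1/3) = -F - F/3 = -4*F/3)
P(L) = 48*L (P(L) = 24*(2*L) = 48*L)
P(-5)*U(s(5, 3), -4) = (48*(-5))*(-4/3*(-4)) = -240*16/3 = -1280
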